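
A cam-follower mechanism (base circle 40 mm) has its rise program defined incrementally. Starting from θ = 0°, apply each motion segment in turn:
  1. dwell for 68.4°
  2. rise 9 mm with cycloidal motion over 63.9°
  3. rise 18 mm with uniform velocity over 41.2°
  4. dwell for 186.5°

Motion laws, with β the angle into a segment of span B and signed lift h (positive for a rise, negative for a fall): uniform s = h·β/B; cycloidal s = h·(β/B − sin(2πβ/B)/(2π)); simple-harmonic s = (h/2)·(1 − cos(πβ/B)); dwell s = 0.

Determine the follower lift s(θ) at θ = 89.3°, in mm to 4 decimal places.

seg 1 [0°–68.4°] dwell: s stays 0.0000
seg 2 [68.4°–132.3°] cycloidal, h=9: θ=89.3° here. β=20.9, B=63.9. 9·(0.3271 − sin(2π·0.3271)/(2π)) = 1.6760 → s = 1.6760

1.6760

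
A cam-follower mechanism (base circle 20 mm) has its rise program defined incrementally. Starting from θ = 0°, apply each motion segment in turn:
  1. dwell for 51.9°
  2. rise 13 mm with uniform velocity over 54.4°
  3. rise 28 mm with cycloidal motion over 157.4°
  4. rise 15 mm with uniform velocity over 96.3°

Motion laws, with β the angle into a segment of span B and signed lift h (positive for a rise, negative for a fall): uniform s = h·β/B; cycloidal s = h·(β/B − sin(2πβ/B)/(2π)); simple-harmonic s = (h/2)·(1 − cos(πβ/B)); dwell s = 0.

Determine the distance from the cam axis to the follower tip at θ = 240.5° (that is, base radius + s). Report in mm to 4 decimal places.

seg 1 [0°–51.9°] dwell: s stays 0.0000
seg 2 [51.9°–106.3°] uniform, h=13: full span → s += 13 → s = 13.0000
seg 3 [106.3°–263.7°] cycloidal, h=28: θ=240.5° here. β=134.2, B=157.4. 28·(0.8526 − sin(2π·0.8526)/(2π)) = 27.4348 → s = 40.4348
radial distance = base radius + s = 20 + 40.4348 = 60.4348

60.4348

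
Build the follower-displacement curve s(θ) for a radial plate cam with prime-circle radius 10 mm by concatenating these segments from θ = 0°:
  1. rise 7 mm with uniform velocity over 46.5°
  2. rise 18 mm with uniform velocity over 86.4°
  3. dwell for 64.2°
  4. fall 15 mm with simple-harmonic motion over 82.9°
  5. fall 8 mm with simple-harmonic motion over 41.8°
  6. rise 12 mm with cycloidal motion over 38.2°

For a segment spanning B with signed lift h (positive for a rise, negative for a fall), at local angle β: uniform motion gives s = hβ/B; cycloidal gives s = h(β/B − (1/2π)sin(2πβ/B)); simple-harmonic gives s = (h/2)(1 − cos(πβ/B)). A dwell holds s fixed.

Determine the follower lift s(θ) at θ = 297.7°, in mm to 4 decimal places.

seg 1 [0°–46.5°] uniform, h=7: full span → s += 7 → s = 7.0000
seg 2 [46.5°–132.9°] uniform, h=18: full span → s += 18 → s = 25.0000
seg 3 [132.9°–197.1°] dwell: s stays 25.0000
seg 4 [197.1°–280°] simple-harmonic, h=-15: full span → s += -15 → s = 10.0000
seg 5 [280°–321.8°] simple-harmonic, h=-8: θ=297.7° here. β=17.7, B=41.8. -8/2·(1 − cos(π·0.4234)) = -3.0472 → s = 6.9528

6.9528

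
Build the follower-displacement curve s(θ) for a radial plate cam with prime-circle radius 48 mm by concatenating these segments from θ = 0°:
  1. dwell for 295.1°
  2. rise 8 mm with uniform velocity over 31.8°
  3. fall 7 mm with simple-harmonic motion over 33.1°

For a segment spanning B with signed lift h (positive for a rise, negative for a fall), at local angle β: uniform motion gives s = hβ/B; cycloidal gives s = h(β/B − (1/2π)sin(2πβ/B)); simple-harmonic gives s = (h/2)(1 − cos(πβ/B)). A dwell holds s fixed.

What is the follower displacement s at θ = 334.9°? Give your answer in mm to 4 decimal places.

seg 1 [0°–295.1°] dwell: s stays 0.0000
seg 2 [295.1°–326.9°] uniform, h=8: full span → s += 8 → s = 8.0000
seg 3 [326.9°–360°] simple-harmonic, h=-7: θ=334.9° here. β=8, B=33.1. -7/2·(1 − cos(π·0.2417)) = -0.9614 → s = 7.0386

7.0386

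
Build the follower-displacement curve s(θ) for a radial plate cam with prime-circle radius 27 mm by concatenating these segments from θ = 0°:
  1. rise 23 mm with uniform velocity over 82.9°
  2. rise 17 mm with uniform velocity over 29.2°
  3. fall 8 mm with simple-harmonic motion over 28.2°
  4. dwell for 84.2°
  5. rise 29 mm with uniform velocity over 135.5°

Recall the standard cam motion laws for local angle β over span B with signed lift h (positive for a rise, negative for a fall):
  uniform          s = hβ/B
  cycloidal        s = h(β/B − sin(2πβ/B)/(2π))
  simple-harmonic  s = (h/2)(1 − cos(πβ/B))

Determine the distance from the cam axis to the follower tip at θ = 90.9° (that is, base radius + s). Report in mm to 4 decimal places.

seg 1 [0°–82.9°] uniform, h=23: full span → s += 23 → s = 23.0000
seg 2 [82.9°–112.1°] uniform, h=17: θ=90.9° here. β=8, B=29.2. 17·8/29.2 = 4.6575 → s = 27.6575
radial distance = base radius + s = 27 + 27.6575 = 54.6575

54.6575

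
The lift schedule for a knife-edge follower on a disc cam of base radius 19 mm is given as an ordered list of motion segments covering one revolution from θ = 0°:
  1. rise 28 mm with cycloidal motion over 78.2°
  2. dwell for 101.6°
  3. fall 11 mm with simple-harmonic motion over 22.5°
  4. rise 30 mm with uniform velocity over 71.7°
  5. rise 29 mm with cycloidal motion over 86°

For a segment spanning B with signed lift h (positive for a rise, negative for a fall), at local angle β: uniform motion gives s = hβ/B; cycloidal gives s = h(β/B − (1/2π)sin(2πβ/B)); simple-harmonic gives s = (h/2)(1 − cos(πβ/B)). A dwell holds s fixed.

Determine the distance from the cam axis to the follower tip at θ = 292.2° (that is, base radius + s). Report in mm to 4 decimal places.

seg 1 [0°–78.2°] cycloidal, h=28: full span → s += 28 → s = 28.0000
seg 2 [78.2°–179.8°] dwell: s stays 28.0000
seg 3 [179.8°–202.3°] simple-harmonic, h=-11: full span → s += -11 → s = 17.0000
seg 4 [202.3°–274°] uniform, h=30: full span → s += 30 → s = 47.0000
seg 5 [274°–360°] cycloidal, h=29: θ=292.2° here. β=18.2, B=86. 29·(0.2116 − sin(2π·0.2116)/(2π)) = 1.6552 → s = 48.6552
radial distance = base radius + s = 19 + 48.6552 = 67.6552

67.6552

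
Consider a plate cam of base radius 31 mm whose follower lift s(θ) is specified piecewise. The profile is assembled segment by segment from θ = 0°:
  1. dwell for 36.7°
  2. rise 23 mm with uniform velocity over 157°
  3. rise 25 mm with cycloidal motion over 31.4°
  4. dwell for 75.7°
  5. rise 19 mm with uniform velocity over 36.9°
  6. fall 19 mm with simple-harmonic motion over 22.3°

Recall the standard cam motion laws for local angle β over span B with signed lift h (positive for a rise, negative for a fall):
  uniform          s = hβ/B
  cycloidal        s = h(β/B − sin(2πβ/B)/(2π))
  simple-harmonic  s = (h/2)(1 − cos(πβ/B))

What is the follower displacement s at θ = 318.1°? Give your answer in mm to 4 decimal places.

seg 1 [0°–36.7°] dwell: s stays 0.0000
seg 2 [36.7°–193.7°] uniform, h=23: full span → s += 23 → s = 23.0000
seg 3 [193.7°–225.1°] cycloidal, h=25: full span → s += 25 → s = 48.0000
seg 4 [225.1°–300.8°] dwell: s stays 48.0000
seg 5 [300.8°–337.7°] uniform, h=19: θ=318.1° here. β=17.3, B=36.9. 19·17.3/36.9 = 8.9079 → s = 56.9079

56.9079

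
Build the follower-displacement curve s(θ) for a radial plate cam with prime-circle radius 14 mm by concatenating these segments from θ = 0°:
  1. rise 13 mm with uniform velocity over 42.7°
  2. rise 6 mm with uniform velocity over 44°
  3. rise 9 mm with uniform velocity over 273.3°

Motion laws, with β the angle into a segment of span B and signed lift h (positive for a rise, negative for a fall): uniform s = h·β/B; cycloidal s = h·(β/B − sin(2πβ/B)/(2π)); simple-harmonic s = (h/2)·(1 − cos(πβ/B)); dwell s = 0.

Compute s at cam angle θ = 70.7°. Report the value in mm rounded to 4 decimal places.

seg 1 [0°–42.7°] uniform, h=13: full span → s += 13 → s = 13.0000
seg 2 [42.7°–86.7°] uniform, h=6: θ=70.7° here. β=28, B=44. 6·28/44 = 3.8182 → s = 16.8182

16.8182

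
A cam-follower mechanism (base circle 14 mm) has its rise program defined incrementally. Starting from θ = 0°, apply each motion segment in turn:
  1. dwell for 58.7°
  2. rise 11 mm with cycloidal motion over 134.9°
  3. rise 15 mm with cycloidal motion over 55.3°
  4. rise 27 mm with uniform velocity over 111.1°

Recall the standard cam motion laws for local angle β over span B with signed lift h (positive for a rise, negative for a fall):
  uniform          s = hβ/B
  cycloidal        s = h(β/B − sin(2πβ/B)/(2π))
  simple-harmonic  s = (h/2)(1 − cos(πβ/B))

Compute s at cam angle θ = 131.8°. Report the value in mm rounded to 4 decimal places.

seg 1 [0°–58.7°] dwell: s stays 0.0000
seg 2 [58.7°–193.6°] cycloidal, h=11: θ=131.8° here. β=73.1, B=134.9. 11·(0.5419 − sin(2π·0.5419)/(2π)) = 6.4161 → s = 6.4161

6.4161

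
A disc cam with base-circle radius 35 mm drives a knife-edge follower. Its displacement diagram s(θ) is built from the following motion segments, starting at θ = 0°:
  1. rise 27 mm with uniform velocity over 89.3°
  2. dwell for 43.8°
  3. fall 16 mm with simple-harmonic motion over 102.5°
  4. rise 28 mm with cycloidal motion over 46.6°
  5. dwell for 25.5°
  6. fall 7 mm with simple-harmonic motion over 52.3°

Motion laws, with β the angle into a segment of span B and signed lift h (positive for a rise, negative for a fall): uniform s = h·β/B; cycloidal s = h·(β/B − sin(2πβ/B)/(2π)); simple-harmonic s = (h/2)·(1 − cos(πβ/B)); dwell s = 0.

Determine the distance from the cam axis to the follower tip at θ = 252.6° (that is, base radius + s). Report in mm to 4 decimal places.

seg 1 [0°–89.3°] uniform, h=27: full span → s += 27 → s = 27.0000
seg 2 [89.3°–133.1°] dwell: s stays 27.0000
seg 3 [133.1°–235.6°] simple-harmonic, h=-16: full span → s += -16 → s = 11.0000
seg 4 [235.6°–282.2°] cycloidal, h=28: θ=252.6° here. β=17, B=46.6. 28·(0.3648 − sin(2π·0.3648)/(2π)) = 6.8683 → s = 17.8683
radial distance = base radius + s = 35 + 17.8683 = 52.8683

52.8683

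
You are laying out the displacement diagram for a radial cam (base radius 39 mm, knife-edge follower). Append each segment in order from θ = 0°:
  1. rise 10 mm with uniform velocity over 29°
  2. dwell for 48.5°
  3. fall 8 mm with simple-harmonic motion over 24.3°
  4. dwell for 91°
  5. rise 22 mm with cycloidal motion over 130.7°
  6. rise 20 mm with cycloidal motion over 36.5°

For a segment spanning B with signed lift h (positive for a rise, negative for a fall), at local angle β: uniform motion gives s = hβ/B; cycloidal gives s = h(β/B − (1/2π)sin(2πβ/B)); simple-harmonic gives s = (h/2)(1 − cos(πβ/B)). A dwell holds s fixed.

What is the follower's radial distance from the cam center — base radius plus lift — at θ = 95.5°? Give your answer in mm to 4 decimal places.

seg 1 [0°–29°] uniform, h=10: full span → s += 10 → s = 10.0000
seg 2 [29°–77.5°] dwell: s stays 10.0000
seg 3 [77.5°–101.8°] simple-harmonic, h=-8: θ=95.5° here. β=18, B=24.3. -8/2·(1 − cos(π·0.7407)) = -6.7450 → s = 3.2550
radial distance = base radius + s = 39 + 3.2550 = 42.2550

42.2550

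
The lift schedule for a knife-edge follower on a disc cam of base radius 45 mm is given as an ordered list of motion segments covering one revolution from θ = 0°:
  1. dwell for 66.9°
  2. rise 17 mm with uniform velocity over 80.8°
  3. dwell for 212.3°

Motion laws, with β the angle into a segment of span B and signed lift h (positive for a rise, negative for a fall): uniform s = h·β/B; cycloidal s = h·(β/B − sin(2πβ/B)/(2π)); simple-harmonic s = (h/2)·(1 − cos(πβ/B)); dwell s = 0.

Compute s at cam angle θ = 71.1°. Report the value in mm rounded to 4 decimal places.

seg 1 [0°–66.9°] dwell: s stays 0.0000
seg 2 [66.9°–147.7°] uniform, h=17: θ=71.1° here. β=4.2, B=80.8. 17·4.2/80.8 = 0.8837 → s = 0.8837

0.8837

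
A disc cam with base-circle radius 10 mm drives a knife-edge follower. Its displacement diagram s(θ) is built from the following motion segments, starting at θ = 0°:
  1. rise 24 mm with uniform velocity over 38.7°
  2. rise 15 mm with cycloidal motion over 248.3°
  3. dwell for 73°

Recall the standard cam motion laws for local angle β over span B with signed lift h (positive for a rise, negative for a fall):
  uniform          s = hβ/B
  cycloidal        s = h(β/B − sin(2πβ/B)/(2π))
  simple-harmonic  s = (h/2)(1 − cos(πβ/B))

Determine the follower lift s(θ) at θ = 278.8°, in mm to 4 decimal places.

seg 1 [0°–38.7°] uniform, h=24: full span → s += 24 → s = 24.0000
seg 2 [38.7°–287°] cycloidal, h=15: θ=278.8° here. β=240.1, B=248.3. 15·(0.9670 − sin(2π·0.9670)/(2π)) = 14.9965 → s = 38.9965

38.9965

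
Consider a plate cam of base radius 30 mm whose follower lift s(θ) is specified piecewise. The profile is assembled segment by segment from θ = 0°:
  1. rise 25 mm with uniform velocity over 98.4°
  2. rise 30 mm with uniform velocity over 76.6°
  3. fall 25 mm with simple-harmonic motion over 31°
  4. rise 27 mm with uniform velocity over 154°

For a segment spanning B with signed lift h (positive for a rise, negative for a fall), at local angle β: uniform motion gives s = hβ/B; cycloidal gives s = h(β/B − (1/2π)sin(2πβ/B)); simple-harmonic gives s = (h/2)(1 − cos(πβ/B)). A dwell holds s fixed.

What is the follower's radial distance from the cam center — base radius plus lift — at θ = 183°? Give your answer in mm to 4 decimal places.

seg 1 [0°–98.4°] uniform, h=25: full span → s += 25 → s = 25.0000
seg 2 [98.4°–175°] uniform, h=30: full span → s += 30 → s = 55.0000
seg 3 [175°–206°] simple-harmonic, h=-25: θ=183° here. β=8, B=31. -25/2·(1 − cos(π·0.2581)) = -3.8879 → s = 51.1121
radial distance = base radius + s = 30 + 51.1121 = 81.1121

81.1121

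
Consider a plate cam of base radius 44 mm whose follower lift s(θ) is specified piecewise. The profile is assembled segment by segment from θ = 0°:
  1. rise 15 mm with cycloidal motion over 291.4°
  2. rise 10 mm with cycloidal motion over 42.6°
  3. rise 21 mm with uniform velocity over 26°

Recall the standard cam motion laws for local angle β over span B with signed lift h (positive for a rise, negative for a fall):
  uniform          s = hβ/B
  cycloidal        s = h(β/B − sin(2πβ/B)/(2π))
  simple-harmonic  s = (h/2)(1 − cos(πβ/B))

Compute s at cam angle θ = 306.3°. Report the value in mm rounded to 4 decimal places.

seg 1 [0°–291.4°] cycloidal, h=15: full span → s += 15 → s = 15.0000
seg 2 [291.4°–334°] cycloidal, h=10: θ=306.3° here. β=14.9, B=42.6. 10·(0.3498 − sin(2π·0.3498)/(2π)) = 2.2087 → s = 17.2087

17.2087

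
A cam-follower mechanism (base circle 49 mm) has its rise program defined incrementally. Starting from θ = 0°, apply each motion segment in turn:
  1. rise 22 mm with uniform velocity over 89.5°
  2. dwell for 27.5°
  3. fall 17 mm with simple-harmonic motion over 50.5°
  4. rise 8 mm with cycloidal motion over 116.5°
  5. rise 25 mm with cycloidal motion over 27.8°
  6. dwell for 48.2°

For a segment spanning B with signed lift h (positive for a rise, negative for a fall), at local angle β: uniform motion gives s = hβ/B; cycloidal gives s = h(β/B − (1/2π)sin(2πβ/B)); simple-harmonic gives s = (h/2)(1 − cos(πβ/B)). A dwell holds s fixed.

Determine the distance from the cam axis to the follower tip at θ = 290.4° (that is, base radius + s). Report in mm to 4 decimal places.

seg 1 [0°–89.5°] uniform, h=22: full span → s += 22 → s = 22.0000
seg 2 [89.5°–117°] dwell: s stays 22.0000
seg 3 [117°–167.5°] simple-harmonic, h=-17: full span → s += -17 → s = 5.0000
seg 4 [167.5°–284°] cycloidal, h=8: full span → s += 8 → s = 13.0000
seg 5 [284°–311.8°] cycloidal, h=25: θ=290.4° here. β=6.4, B=27.8. 25·(0.2302 − sin(2π·0.2302)/(2π)) = 1.8072 → s = 14.8072
radial distance = base radius + s = 49 + 14.8072 = 63.8072

63.8072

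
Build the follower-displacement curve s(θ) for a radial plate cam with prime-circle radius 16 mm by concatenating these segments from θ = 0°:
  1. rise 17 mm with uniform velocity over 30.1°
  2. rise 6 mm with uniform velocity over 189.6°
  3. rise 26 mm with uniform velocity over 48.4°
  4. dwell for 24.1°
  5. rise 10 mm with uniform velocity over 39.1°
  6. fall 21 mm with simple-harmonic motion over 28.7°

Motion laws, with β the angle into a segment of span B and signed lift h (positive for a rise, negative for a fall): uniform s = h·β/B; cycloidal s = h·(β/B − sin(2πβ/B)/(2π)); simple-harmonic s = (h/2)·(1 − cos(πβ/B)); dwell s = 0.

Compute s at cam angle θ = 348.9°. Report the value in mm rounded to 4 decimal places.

seg 1 [0°–30.1°] uniform, h=17: full span → s += 17 → s = 17.0000
seg 2 [30.1°–219.7°] uniform, h=6: full span → s += 6 → s = 23.0000
seg 3 [219.7°–268.1°] uniform, h=26: full span → s += 26 → s = 49.0000
seg 4 [268.1°–292.2°] dwell: s stays 49.0000
seg 5 [292.2°–331.3°] uniform, h=10: full span → s += 10 → s = 59.0000
seg 6 [331.3°–360°] simple-harmonic, h=-21: θ=348.9° here. β=17.6, B=28.7. -21/2·(1 − cos(π·0.6132)) = -14.1571 → s = 44.8429

44.8429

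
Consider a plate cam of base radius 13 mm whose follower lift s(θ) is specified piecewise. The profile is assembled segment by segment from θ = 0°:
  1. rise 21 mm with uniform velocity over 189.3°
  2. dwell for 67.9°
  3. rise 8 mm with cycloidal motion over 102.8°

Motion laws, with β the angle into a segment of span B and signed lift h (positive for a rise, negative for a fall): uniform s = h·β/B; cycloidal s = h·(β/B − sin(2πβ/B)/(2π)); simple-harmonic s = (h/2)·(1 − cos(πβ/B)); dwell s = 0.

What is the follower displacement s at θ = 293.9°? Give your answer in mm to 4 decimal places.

seg 1 [0°–189.3°] uniform, h=21: full span → s += 21 → s = 21.0000
seg 2 [189.3°–257.2°] dwell: s stays 21.0000
seg 3 [257.2°–360°] cycloidal, h=8: θ=293.9° here. β=36.7, B=102.8. 8·(0.3570 − sin(2π·0.3570)/(2π)) = 1.8599 → s = 22.8599

22.8599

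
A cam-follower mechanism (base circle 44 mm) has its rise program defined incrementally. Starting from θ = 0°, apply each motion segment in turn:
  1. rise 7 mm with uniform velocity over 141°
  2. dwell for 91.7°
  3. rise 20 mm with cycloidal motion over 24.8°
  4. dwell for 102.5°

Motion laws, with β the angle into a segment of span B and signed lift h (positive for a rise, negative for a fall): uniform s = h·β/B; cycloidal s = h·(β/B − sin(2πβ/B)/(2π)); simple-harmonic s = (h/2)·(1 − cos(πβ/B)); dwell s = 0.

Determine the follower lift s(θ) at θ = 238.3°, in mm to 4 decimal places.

seg 1 [0°–141°] uniform, h=7: full span → s += 7 → s = 7.0000
seg 2 [141°–232.7°] dwell: s stays 7.0000
seg 3 [232.7°–257.5°] cycloidal, h=20: θ=238.3° here. β=5.6, B=24.8. 20·(0.2258 − sin(2π·0.2258)/(2π)) = 1.3697 → s = 8.3697

8.3697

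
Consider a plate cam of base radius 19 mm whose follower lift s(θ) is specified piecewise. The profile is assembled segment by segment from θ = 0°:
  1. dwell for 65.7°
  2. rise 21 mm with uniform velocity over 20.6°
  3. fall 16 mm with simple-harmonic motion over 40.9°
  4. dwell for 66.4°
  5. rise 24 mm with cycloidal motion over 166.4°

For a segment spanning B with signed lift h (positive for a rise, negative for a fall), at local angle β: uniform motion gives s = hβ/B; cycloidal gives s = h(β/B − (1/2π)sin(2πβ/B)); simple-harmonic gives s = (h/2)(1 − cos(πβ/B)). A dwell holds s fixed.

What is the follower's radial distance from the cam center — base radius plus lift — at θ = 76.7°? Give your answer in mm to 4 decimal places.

seg 1 [0°–65.7°] dwell: s stays 0.0000
seg 2 [65.7°–86.3°] uniform, h=21: θ=76.7° here. β=11, B=20.6. 21·11/20.6 = 11.2136 → s = 11.2136
radial distance = base radius + s = 19 + 11.2136 = 30.2136

30.2136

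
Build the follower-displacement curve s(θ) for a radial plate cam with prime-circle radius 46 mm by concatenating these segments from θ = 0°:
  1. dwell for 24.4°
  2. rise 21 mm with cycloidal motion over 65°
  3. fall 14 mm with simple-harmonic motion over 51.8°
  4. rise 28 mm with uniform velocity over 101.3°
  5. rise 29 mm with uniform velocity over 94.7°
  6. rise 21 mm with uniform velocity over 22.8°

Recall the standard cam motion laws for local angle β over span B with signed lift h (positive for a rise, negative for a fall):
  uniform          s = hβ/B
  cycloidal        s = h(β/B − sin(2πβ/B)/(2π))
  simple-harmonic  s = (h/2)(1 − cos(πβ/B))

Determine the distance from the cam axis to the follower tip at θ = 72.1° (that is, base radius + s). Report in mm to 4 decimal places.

seg 1 [0°–24.4°] dwell: s stays 0.0000
seg 2 [24.4°–89.4°] cycloidal, h=21: θ=72.1° here. β=47.7, B=65. 21·(0.7338 − sin(2π·0.7338)/(2π)) = 18.7358 → s = 18.7358
radial distance = base radius + s = 46 + 18.7358 = 64.7358

64.7358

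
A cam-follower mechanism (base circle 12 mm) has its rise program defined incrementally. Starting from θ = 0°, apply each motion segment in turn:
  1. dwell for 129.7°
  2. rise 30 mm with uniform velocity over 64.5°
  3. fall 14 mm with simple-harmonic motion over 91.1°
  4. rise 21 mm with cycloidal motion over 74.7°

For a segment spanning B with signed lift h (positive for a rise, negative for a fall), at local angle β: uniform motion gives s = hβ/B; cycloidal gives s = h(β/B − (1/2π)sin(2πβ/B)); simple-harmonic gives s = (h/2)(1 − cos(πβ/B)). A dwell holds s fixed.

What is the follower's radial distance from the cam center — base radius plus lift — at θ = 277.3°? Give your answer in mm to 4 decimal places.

seg 1 [0°–129.7°] dwell: s stays 0.0000
seg 2 [129.7°–194.2°] uniform, h=30: full span → s += 30 → s = 30.0000
seg 3 [194.2°–285.3°] simple-harmonic, h=-14: θ=277.3° here. β=83.1, B=91.1. -14/2·(1 − cos(π·0.9122)) = -13.7353 → s = 16.2647
radial distance = base radius + s = 12 + 16.2647 = 28.2647

28.2647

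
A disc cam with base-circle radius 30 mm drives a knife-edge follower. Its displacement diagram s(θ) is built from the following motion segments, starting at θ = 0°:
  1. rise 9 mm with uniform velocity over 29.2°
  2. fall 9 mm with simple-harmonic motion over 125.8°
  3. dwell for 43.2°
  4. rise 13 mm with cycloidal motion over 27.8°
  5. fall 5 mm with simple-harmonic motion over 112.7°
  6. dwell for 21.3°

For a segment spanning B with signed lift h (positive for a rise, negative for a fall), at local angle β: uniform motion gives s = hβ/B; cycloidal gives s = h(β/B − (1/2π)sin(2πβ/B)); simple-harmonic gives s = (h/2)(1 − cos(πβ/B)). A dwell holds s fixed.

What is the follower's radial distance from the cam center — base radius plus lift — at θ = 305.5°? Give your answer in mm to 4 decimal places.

seg 1 [0°–29.2°] uniform, h=9: full span → s += 9 → s = 9.0000
seg 2 [29.2°–155°] simple-harmonic, h=-9: full span → s += -9 → s = 0.0000
seg 3 [155°–198.2°] dwell: s stays 0.0000
seg 4 [198.2°–226°] cycloidal, h=13: full span → s += 13 → s = 13.0000
seg 5 [226°–338.7°] simple-harmonic, h=-5: θ=305.5° here. β=79.5, B=112.7. -5/2·(1 − cos(π·0.7054)) = -4.0036 → s = 8.9964
radial distance = base radius + s = 30 + 8.9964 = 38.9964

38.9964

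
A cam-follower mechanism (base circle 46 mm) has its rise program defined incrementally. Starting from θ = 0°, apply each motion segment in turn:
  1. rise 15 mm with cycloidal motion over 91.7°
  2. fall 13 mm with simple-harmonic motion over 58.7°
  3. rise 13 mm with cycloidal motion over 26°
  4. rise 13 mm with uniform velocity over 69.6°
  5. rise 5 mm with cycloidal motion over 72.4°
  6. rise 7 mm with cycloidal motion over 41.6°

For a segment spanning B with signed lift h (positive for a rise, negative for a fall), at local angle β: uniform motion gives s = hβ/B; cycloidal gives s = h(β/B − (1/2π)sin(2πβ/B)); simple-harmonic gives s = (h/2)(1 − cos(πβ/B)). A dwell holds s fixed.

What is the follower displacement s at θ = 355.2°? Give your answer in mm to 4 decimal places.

seg 1 [0°–91.7°] cycloidal, h=15: full span → s += 15 → s = 15.0000
seg 2 [91.7°–150.4°] simple-harmonic, h=-13: full span → s += -13 → s = 2.0000
seg 3 [150.4°–176.4°] cycloidal, h=13: full span → s += 13 → s = 15.0000
seg 4 [176.4°–246°] uniform, h=13: full span → s += 13 → s = 28.0000
seg 5 [246°–318.4°] cycloidal, h=5: full span → s += 5 → s = 33.0000
seg 6 [318.4°–360°] cycloidal, h=7: θ=355.2° here. β=36.8, B=41.6. 7·(0.8846 − sin(2π·0.8846)/(2π)) = 6.9311 → s = 39.9311

39.9311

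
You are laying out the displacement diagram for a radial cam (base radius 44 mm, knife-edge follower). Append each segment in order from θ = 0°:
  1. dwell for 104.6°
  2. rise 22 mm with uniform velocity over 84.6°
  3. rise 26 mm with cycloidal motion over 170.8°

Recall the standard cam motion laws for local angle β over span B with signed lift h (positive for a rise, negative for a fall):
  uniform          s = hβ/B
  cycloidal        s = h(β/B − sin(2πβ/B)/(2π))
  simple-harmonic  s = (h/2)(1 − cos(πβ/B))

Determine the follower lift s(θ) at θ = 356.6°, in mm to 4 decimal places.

seg 1 [0°–104.6°] dwell: s stays 0.0000
seg 2 [104.6°–189.2°] uniform, h=22: full span → s += 22 → s = 22.0000
seg 3 [189.2°–360°] cycloidal, h=26: θ=356.6° here. β=167.4, B=170.8. 26·(0.9801 − sin(2π·0.9801)/(2π)) = 25.9987 → s = 47.9987

47.9987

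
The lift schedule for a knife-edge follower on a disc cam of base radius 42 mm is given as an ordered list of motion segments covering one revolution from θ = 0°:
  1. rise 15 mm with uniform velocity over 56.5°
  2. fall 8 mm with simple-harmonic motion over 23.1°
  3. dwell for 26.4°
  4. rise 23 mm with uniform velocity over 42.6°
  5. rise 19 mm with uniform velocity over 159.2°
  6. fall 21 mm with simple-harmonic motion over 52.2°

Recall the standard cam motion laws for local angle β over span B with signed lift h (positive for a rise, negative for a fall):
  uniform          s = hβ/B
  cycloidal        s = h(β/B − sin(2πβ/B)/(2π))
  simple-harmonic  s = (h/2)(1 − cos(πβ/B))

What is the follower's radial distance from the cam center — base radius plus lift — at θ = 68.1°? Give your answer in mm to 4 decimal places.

seg 1 [0°–56.5°] uniform, h=15: full span → s += 15 → s = 15.0000
seg 2 [56.5°–79.6°] simple-harmonic, h=-8: θ=68.1° here. β=11.6, B=23.1. -8/2·(1 − cos(π·0.5022)) = -4.0272 → s = 10.9728
radial distance = base radius + s = 42 + 10.9728 = 52.9728

52.9728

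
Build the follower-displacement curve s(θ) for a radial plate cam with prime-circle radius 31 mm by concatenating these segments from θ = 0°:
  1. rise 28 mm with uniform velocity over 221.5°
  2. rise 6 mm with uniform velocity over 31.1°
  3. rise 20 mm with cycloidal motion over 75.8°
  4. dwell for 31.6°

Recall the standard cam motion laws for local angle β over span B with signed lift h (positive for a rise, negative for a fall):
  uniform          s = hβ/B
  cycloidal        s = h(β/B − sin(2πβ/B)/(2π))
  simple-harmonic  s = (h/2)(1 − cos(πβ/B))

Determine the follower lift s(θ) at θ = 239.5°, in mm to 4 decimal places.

seg 1 [0°–221.5°] uniform, h=28: full span → s += 28 → s = 28.0000
seg 2 [221.5°–252.6°] uniform, h=6: θ=239.5° here. β=18, B=31.1. 6·18/31.1 = 3.4727 → s = 31.4727

31.4727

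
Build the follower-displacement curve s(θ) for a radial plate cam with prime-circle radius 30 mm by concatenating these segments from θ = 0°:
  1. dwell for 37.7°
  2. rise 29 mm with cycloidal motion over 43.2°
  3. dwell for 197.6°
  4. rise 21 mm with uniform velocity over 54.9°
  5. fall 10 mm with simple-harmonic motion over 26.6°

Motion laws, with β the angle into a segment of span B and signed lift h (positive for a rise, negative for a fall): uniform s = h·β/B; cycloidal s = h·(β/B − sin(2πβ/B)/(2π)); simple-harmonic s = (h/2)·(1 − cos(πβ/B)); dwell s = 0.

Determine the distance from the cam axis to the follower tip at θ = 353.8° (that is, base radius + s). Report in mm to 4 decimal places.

seg 1 [0°–37.7°] dwell: s stays 0.0000
seg 2 [37.7°–80.9°] cycloidal, h=29: full span → s += 29 → s = 29.0000
seg 3 [80.9°–278.5°] dwell: s stays 29.0000
seg 4 [278.5°–333.4°] uniform, h=21: full span → s += 21 → s = 50.0000
seg 5 [333.4°–360°] simple-harmonic, h=-10: θ=353.8° here. β=20.4, B=26.6. -10/2·(1 − cos(π·0.7669)) = -8.7184 → s = 41.2816
radial distance = base radius + s = 30 + 41.2816 = 71.2816

71.2816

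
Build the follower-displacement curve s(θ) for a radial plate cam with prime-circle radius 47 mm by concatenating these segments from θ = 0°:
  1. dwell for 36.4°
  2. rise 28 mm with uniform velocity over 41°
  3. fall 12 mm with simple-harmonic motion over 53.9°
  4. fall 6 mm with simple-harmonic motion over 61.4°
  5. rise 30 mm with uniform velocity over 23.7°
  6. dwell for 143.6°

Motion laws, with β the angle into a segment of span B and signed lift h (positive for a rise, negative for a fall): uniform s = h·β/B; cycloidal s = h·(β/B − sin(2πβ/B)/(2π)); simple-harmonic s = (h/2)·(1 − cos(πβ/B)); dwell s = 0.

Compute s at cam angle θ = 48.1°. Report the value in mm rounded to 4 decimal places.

seg 1 [0°–36.4°] dwell: s stays 0.0000
seg 2 [36.4°–77.4°] uniform, h=28: θ=48.1° here. β=11.7, B=41. 28·11.7/41 = 7.9902 → s = 7.9902

7.9902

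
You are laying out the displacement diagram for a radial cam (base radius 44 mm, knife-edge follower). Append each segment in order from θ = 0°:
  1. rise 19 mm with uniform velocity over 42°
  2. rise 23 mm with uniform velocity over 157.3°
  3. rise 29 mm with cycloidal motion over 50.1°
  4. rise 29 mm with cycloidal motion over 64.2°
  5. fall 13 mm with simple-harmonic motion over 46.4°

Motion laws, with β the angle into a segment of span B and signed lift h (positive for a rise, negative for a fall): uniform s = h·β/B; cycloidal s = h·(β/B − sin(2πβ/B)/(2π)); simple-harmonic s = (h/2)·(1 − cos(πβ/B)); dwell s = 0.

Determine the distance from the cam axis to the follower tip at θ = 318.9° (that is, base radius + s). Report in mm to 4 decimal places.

seg 1 [0°–42°] uniform, h=19: full span → s += 19 → s = 19.0000
seg 2 [42°–199.3°] uniform, h=23: full span → s += 23 → s = 42.0000
seg 3 [199.3°–249.4°] cycloidal, h=29: full span → s += 29 → s = 71.0000
seg 4 [249.4°–313.6°] cycloidal, h=29: full span → s += 29 → s = 100.0000
seg 5 [313.6°–360°] simple-harmonic, h=-13: θ=318.9° here. β=5.3, B=46.4. -13/2·(1 − cos(π·0.1142)) = -0.4140 → s = 99.5860
radial distance = base radius + s = 44 + 99.5860 = 143.5860

143.5860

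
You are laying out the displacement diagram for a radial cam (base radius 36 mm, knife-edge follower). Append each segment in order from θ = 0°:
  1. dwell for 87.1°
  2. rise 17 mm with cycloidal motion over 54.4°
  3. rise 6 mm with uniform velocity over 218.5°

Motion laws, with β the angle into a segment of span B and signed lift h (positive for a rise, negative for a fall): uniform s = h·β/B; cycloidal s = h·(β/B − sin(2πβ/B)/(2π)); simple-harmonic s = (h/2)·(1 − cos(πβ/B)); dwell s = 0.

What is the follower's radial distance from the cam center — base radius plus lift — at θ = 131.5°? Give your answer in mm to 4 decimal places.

seg 1 [0°–87.1°] dwell: s stays 0.0000
seg 2 [87.1°–141.5°] cycloidal, h=17: θ=131.5° here. β=44.4, B=54.4. 17·(0.8162 − sin(2π·0.8162)/(2π)) = 16.3501 → s = 16.3501
radial distance = base radius + s = 36 + 16.3501 = 52.3501

52.3501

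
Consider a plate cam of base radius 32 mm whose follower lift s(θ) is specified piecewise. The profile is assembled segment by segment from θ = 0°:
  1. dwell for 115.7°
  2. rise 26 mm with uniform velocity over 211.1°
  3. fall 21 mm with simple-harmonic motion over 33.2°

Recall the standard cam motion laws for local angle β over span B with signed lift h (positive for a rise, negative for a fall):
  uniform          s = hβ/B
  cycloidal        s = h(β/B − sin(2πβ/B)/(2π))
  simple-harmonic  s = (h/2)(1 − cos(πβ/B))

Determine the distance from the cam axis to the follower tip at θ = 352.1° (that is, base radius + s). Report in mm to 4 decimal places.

seg 1 [0°–115.7°] dwell: s stays 0.0000
seg 2 [115.7°–326.8°] uniform, h=26: full span → s += 26 → s = 26.0000
seg 3 [326.8°–360°] simple-harmonic, h=-21: θ=352.1° here. β=25.3, B=33.2. -21/2·(1 − cos(π·0.7620)) = -18.2003 → s = 7.7997
radial distance = base radius + s = 32 + 7.7997 = 39.7997

39.7997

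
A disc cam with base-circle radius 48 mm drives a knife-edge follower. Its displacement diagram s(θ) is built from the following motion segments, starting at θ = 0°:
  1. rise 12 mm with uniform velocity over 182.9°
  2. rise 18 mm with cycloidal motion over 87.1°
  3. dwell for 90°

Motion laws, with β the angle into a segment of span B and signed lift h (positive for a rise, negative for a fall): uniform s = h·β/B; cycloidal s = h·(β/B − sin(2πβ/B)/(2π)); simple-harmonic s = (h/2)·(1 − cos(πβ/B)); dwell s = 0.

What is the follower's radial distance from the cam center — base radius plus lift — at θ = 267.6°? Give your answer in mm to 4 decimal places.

seg 1 [0°–182.9°] uniform, h=12: full span → s += 12 → s = 12.0000
seg 2 [182.9°–270°] cycloidal, h=18: θ=267.6° here. β=84.7, B=87.1. 18·(0.9724 − sin(2π·0.9724)/(2π)) = 17.9975 → s = 29.9975
radial distance = base radius + s = 48 + 29.9975 = 77.9975

77.9975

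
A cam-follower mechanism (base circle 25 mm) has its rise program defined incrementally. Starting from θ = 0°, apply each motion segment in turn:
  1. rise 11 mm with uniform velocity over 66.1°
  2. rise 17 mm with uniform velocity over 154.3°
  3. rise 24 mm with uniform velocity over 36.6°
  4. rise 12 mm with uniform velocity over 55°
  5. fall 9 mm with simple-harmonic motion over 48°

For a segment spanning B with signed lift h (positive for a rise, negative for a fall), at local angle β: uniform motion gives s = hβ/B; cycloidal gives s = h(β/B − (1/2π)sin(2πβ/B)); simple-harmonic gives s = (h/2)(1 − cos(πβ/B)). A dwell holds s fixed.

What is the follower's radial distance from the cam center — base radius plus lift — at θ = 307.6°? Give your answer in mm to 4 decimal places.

seg 1 [0°–66.1°] uniform, h=11: full span → s += 11 → s = 11.0000
seg 2 [66.1°–220.4°] uniform, h=17: full span → s += 17 → s = 28.0000
seg 3 [220.4°–257°] uniform, h=24: full span → s += 24 → s = 52.0000
seg 4 [257°–312°] uniform, h=12: θ=307.6° here. β=50.6, B=55. 12·50.6/55 = 11.0400 → s = 63.0400
radial distance = base radius + s = 25 + 63.0400 = 88.0400

88.0400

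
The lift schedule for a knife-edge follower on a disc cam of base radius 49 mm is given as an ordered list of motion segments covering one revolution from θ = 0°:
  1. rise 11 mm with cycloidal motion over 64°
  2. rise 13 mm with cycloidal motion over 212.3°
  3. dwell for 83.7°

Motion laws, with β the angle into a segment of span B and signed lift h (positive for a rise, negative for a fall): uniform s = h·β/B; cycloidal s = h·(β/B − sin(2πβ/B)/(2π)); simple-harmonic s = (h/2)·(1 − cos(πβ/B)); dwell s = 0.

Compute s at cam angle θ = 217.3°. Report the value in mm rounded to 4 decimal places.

seg 1 [0°–64°] cycloidal, h=11: full span → s += 11 → s = 11.0000
seg 2 [64°–276.3°] cycloidal, h=13: θ=217.3° here. β=153.3, B=212.3. 13·(0.7221 − sin(2π·0.7221)/(2π)) = 11.4245 → s = 22.4245

22.4245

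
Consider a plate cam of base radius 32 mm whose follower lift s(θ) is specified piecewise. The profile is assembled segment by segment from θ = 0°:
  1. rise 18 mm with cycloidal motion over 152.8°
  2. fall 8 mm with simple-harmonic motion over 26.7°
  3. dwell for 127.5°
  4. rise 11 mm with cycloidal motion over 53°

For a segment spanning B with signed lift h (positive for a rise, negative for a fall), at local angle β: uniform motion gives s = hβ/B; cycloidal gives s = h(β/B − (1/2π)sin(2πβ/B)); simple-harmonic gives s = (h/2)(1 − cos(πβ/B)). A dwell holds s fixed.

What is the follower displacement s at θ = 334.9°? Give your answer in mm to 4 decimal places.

seg 1 [0°–152.8°] cycloidal, h=18: full span → s += 18 → s = 18.0000
seg 2 [152.8°–179.5°] simple-harmonic, h=-8: full span → s += -8 → s = 10.0000
seg 3 [179.5°–307°] dwell: s stays 10.0000
seg 4 [307°–360°] cycloidal, h=11: θ=334.9° here. β=27.9, B=53. 11·(0.5264 − sin(2π·0.5264)/(2π)) = 6.0798 → s = 16.0798

16.0798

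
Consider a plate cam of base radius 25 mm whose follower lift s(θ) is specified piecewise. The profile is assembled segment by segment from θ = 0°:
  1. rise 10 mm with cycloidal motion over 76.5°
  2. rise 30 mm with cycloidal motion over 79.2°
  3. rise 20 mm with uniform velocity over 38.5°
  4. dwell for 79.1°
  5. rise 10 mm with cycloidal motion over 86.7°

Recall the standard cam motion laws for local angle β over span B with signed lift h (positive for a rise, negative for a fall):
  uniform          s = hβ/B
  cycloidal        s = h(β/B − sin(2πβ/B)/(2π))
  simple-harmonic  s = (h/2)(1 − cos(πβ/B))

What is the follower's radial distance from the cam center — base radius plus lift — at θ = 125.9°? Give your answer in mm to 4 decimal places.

seg 1 [0°–76.5°] cycloidal, h=10: full span → s += 10 → s = 10.0000
seg 2 [76.5°–155.7°] cycloidal, h=30: θ=125.9° here. β=49.4, B=79.2. 30·(0.6237 − sin(2π·0.6237)/(2π)) = 22.0614 → s = 32.0614
radial distance = base radius + s = 25 + 32.0614 = 57.0614

57.0614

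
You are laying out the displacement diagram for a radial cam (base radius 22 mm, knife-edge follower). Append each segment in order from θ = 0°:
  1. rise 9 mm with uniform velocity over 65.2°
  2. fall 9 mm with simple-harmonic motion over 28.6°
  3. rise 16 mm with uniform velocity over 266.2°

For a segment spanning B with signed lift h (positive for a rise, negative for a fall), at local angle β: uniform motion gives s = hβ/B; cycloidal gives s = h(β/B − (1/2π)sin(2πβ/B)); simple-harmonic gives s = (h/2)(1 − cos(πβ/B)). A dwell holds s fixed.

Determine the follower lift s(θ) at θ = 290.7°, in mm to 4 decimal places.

seg 1 [0°–65.2°] uniform, h=9: full span → s += 9 → s = 9.0000
seg 2 [65.2°–93.8°] simple-harmonic, h=-9: full span → s += -9 → s = 0.0000
seg 3 [93.8°–360°] uniform, h=16: θ=290.7° here. β=196.9, B=266.2. 16·196.9/266.2 = 11.8347 → s = 11.8347

11.8347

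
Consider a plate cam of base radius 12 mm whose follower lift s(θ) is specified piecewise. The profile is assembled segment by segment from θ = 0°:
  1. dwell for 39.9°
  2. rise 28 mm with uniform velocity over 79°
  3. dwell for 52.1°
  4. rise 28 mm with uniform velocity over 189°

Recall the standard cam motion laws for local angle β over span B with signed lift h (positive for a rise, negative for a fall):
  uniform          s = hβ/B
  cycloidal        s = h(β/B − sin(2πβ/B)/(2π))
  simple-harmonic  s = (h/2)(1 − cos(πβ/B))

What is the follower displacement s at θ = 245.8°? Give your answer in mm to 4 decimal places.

seg 1 [0°–39.9°] dwell: s stays 0.0000
seg 2 [39.9°–118.9°] uniform, h=28: full span → s += 28 → s = 28.0000
seg 3 [118.9°–171°] dwell: s stays 28.0000
seg 4 [171°–360°] uniform, h=28: θ=245.8° here. β=74.8, B=189. 28·74.8/189 = 11.0815 → s = 39.0815

39.0815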